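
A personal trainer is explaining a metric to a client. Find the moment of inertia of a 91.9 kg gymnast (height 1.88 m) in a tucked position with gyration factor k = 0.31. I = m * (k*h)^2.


Radius of gyration = 0.31 * 1.88 = 0.5828 m
I = 91.9 * 0.5828^2
= 91.9 * 0.339656
= 31.214 kg*m^2

31.214 kg*m^2


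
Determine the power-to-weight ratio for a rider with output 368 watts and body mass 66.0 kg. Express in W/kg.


P/W = 368 / 66.0 = 5.576 W/kg

5.576 W/kg


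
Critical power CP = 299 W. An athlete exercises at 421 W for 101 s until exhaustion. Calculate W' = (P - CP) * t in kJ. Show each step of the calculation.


P - CP = 421 - 299 = 122 W
W' = 122 * 101 = 12322 J
= 12322 / 1000 = 12.322 kJ

12.322 kJ


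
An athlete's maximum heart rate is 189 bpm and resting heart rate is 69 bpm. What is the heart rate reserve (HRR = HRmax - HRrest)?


HRR = HRmax - HRrest
= 189 - 69
= 120 bpm

120 bpm


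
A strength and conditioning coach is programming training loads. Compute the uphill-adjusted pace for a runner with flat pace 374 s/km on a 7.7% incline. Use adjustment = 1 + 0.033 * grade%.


Adjustment factor = 1 + 0.033 * 7.7 = 1.2541
Grade-adjusted pace = 374 * 1.2541 = 469.03 s/km

469.03 s/km


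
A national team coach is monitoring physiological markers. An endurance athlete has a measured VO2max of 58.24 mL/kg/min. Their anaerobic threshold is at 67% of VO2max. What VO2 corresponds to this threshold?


Anaerobic threshold VO2 = VO2max * 67%
= 58.24 * 0.67
= 39.02 mL/kg/min

39.02 mL/kg/min


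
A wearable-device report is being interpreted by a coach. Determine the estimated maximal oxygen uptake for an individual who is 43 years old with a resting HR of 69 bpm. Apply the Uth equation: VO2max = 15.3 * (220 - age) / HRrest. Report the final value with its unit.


HRmax = 220 - 43 = 177
VO2max = 15.3 * (177 / 69)
= 15.3 * 2.5652
= 39.25 mL/kg/min

39.25 mL/kg/min


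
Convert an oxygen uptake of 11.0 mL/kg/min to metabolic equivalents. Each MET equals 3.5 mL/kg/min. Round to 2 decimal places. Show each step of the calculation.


One MET = 3.5 mL/kg/min
Number of METs = 11.0 / 3.5
= 3.14 METs

3.14 METs


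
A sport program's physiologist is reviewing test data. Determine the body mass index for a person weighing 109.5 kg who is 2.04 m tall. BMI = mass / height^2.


BMI = mass / height^2
= 109.5 / 2.04^2
= 109.5 / 4.1616
= 26.31 kg/m^2

26.31 kg/m^2


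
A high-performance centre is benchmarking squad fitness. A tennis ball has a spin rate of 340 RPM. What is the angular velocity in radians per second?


Convert RPM to rad/s: multiply by 2*pi and divide by 60
omega = 340 * 2 * pi / 60
= 35.605 rad/s

35.605 rad/s


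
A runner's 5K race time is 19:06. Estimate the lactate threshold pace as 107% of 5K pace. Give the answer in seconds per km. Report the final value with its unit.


Total race time = 19*60 + 6 = 1146 seconds
5K pace = 1146 / 5 = 229.2 sec/km
LT pace = 229.2 * 1.07 = 245.24 sec/km

245.24 s/km


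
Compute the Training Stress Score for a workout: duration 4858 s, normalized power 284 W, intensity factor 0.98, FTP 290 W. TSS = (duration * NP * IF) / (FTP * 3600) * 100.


Product = 4858 * 284 * 0.98 = 1352078.56
Base = 290 * 3600 = 1044000
TSS = 1352078.56 / 1044000 * 100 = 129.51

129.51 TSS


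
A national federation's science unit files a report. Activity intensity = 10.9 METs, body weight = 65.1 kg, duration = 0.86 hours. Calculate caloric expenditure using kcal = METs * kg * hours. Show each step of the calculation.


kcal = 10.9 * 65.1 * 0.86
= 709.59 * 0.86
= 610.25 kcal

610.25 kcal


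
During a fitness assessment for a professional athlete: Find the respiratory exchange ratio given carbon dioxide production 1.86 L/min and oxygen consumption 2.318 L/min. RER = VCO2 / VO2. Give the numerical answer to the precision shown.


VCO2 = 1.86 L/min
VO2 = 2.318 L/min
RER = 1.86 / 2.318 = 0.8024

0.8024


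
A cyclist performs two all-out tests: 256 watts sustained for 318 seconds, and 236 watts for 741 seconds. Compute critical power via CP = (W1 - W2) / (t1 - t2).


W1 = P1 * t1 = 256 * 318 = 81408 J
W2 = P2 * t2 = 236 * 741 = 174876 J
CP = (81408 - 174876) / (318 - 741)
= 220.96 W

220.96 W


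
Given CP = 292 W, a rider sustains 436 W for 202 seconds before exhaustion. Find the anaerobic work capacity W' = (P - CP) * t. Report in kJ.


Excess power = 436 - 292 = 144 W
Work above CP = 144 * 202 = 29088 J
W' = 29.088 kJ

29.088 kJ


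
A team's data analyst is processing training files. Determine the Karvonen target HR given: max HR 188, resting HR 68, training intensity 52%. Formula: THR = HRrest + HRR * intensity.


HRR = HRmax - HRrest = 188 - 68 = 120
THR = 68 + 120 * 0.52
= 130.4 bpm

130.4 bpm


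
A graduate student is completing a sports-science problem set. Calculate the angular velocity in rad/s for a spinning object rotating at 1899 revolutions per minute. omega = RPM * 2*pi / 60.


omega = RPM * 2*pi / 60
= 1899 * 6.28318531 / 60
= 198.863 rad/s

198.863 rad/s


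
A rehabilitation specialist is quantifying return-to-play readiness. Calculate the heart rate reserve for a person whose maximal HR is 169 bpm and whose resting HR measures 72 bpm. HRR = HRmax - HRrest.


HRmax = 169 bpm
HRrest = 72 bpm
HRR = 169 - 72 = 97 bpm

97 bpm


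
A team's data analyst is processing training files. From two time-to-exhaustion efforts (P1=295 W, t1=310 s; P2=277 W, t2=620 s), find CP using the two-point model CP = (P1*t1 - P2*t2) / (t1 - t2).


Work in trial 1 = 91450 J
Work in trial 2 = 171740 J
Delta work = -80290 J
Delta time = -310 s
CP = -80290 / -310 = 259.0 W

259.0 W


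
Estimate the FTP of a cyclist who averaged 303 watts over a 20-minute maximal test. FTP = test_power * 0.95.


FTP = 303 * 0.95 = 287.85 W

287.85 W


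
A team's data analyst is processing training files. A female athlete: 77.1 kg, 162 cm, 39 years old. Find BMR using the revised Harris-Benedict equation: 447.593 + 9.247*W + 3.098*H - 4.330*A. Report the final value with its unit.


Intercept = 447.593
Weight contribution = 9.247 * 77.1 = 712.9437
Height contribution = 3.098 * 162 = 501.876
Age contribution = 4.33 * 39 = 168.87
BMR = 447.593 + 712.9437 + 501.876 - 168.87
= 1493.54 kcal/day

1493.54 kcal/day


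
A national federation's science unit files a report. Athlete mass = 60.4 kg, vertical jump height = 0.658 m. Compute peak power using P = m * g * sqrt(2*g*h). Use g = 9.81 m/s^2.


sqrt(2 * 9.81 * 0.658) = sqrt(12.90996) = 3.593043 m/s
P = 60.4 * 9.81 * 3.593043
= 2128.96 W

2128.96 W


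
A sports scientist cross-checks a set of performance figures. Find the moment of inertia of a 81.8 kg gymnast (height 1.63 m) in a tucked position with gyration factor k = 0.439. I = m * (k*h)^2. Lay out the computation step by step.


Radius of gyration = 0.439 * 1.63 = 0.71557 m
I = 81.8 * 0.71557^2
= 81.8 * 0.51204
= 41.885 kg*m^2

41.885 kg*m^2


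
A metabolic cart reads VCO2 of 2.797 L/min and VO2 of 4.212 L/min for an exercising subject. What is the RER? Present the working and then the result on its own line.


RER = VCO2 / VO2 = 2.797 / 4.212 = 0.6641

0.6641


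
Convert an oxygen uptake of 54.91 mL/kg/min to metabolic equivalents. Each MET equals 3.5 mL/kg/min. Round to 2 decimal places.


One MET = 3.5 mL/kg/min
Number of METs = 54.91 / 3.5
= 15.69 METs

15.69 METs


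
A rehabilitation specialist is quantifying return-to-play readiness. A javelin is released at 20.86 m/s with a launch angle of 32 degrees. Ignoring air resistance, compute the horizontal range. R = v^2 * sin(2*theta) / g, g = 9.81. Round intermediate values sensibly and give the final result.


Launch speed squared = 435.1396
sin(2 * 32 deg) = 0.898794
Range = 435.1396 * 0.898794 / 9.81
= 39.868 m

39.868 m


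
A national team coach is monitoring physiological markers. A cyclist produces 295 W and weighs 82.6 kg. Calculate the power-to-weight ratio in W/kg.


P/W = power / mass
= 295 / 82.6
= 3.571 W/kg

3.571 W/kg


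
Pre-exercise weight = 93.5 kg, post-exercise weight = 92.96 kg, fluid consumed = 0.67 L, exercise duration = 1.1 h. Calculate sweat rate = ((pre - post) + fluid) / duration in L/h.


Weight loss = 93.5 - 92.96 = 0.54 kg (approx L)
Total sweat = 0.54 + 0.67 = 1.21 L
Sweat rate = 1.21 / 1.1 = 1.1 L/h

1.1 L/h


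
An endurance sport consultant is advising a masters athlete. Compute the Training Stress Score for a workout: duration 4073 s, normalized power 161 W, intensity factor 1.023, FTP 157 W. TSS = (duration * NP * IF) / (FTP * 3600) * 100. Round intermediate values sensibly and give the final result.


Product = 4073 * 161 * 1.023 = 670835.319
Base = 157 * 3600 = 565200
TSS = 670835.319 / 565200 * 100 = 118.69

118.69 TSS


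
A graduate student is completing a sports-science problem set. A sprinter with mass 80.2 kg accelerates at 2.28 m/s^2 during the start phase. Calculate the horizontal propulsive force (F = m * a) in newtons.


F = m * a
= 80.2 * 2.28
= 182.86 N

182.86 N


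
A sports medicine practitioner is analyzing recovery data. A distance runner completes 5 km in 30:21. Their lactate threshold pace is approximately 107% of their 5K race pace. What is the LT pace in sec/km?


Convert to seconds: 30 min 21 s = 1821 s
Pace per km = 1821 / 5 = 364.2 s/km
LT pace = 364.2 * 1.07 = 389.69 s/km

389.69 s/km


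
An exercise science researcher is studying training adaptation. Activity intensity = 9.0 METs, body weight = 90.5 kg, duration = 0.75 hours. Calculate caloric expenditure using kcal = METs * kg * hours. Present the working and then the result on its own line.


kcal = 9.0 * 90.5 * 0.75
= 814.5 * 0.75
= 610.88 kcal

610.88 kcal


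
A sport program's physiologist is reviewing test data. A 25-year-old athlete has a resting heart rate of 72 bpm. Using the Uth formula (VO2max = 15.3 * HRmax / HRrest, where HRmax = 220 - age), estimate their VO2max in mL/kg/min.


HRmax = 220 - 25 = 195 bpm
Ratio = HRmax / HRrest = 195 / 72 = 2.7083
VO2max = 15.3 * 2.7083 = 41.44 mL/kg/min

41.44 mL/kg/min


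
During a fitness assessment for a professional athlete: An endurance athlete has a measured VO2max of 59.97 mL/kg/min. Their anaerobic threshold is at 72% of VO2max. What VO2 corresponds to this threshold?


Anaerobic threshold VO2 = VO2max * 72%
= 59.97 * 0.72
= 43.18 mL/kg/min

43.18 mL/kg/min


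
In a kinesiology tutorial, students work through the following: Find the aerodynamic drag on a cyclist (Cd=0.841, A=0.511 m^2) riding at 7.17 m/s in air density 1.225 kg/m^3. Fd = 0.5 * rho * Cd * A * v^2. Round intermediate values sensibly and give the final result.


Fd = 0.5 * 1.225 * 0.841 * 0.511 * 7.17^2
= 0.5 * 1.225 * 0.841 * 0.511 * 51.4089
= 13.532 N

13.532 N


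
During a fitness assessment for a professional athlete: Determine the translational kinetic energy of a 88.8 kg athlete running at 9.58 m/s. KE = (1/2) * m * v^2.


KE = 0.5 * m * v^2
= 0.5 * 88.8 * 9.58^2
= 0.5 * 88.8 * 91.7764
= 4074.87 J

4074.87 J


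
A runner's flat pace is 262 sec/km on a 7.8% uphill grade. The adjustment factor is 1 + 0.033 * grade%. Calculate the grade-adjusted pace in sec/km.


Factor = 1 + 0.033 * 7.8 = 1.2574
Adjusted pace = 262 * 1.2574
= 329.44 sec/km

329.44 s/km


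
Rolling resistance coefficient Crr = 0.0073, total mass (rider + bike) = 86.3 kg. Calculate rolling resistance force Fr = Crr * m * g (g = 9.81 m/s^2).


Fr = Crr * m * g
= 0.0073 * 86.3 * 9.81
= 6.18 N

6.18 N


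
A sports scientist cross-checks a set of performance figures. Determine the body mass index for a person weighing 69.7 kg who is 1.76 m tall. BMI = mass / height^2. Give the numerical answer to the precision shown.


BMI = mass / height^2
= 69.7 / 1.76^2
= 69.7 / 3.0976
= 22.5 kg/m^2

22.5 kg/m^2


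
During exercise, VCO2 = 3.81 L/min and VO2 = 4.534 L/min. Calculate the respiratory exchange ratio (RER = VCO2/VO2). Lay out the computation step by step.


RER = VCO2 / VO2
= 3.81 / 4.534
= 0.8403

0.8403


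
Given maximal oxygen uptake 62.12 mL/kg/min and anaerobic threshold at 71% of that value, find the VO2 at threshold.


Percentage as decimal = 0.71
VO2 at AT = 62.12 * 0.71 = 44.11 mL/kg/min

44.11 mL/kg/min


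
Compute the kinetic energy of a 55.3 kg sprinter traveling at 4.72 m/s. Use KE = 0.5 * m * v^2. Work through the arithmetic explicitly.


Velocity squared = 22.2784
KE = 0.5 * 55.3 * 22.2784 = 616.0 J

616.0 J


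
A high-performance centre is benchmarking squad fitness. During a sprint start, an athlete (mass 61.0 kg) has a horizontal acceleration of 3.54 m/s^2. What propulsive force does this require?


Propulsive force = mass * acceleration
= 61.0 kg * 3.54 m/s^2
= 215.94 N

215.94 N


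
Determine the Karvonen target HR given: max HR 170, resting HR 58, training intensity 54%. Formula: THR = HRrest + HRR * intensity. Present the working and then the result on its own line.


HRR = HRmax - HRrest = 170 - 58 = 112
THR = 58 + 112 * 0.54
= 118.48 bpm

118.48 bpm


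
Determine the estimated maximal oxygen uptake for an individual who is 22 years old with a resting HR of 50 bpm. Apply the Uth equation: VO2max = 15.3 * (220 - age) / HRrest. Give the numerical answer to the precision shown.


HRmax = 220 - 22 = 198
VO2max = 15.3 * (198 / 50)
= 15.3 * 3.96
= 60.59 mL/kg/min

60.59 mL/kg/min


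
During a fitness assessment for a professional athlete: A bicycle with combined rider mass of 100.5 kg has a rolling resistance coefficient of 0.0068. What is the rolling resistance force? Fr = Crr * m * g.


Fr = 0.0068 * 100.5 * 9.81
= 0.6834 * 9.81
= 6.704 N

6.704 N


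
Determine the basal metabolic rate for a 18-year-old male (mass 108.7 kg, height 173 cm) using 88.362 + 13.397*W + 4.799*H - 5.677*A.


BMR = 88.362 + 13.397*108.7 + 4.799*173 - 5.677*18
= 2272.66 kcal/day

2272.66 kcal/day


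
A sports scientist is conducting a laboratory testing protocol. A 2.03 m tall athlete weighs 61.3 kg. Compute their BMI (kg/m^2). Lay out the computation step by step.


height^2 = 4.1209 m^2
BMI = 61.3 / 4.1209 = 14.88 kg/m^2

14.88 kg/m^2


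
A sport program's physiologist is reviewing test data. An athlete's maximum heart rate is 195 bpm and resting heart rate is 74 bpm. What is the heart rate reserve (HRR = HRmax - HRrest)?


HRR = HRmax - HRrest
= 195 - 74
= 121 bpm

121 bpm


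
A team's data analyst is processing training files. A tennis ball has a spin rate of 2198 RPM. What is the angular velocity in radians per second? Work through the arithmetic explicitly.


Convert RPM to rad/s: multiply by 2*pi and divide by 60
omega = 2198 * 2 * pi / 60
= 230.174 rad/s

230.174 rad/s


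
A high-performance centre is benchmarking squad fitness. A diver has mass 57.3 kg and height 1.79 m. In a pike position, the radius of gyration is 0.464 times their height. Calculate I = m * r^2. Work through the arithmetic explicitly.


r = 0.464 * 1.79 = 0.83056 m
I = m * r^2 = 57.3 * 0.68983 = 39.527 kg*m^2

39.527 kg*m^2


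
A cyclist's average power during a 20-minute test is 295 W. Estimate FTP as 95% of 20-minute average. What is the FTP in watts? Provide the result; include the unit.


FTP = 20-min power * 0.95
= 295 * 0.95
= 280.25 W

280.25 W


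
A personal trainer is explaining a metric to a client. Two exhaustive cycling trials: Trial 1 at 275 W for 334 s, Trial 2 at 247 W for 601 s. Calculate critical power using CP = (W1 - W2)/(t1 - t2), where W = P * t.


W1 = 275 * 334 = 91850 J
W2 = 247 * 601 = 148447 J
CP = (91850 - 148447) / (334 - 601)
= -56597 / -267
= 211.97 W

211.97 W


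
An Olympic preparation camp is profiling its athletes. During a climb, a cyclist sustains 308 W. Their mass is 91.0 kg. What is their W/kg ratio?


Power-to-weight = 308 W / 91.0 kg
= 3.385 W/kg

3.385 W/kg


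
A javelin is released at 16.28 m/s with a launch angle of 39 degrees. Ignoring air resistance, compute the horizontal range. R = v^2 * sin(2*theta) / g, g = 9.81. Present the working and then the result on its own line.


Launch speed squared = 265.0384
sin(2 * 39 deg) = 0.978148
Range = 265.0384 * 0.978148 / 9.81
= 26.427 m

26.427 m


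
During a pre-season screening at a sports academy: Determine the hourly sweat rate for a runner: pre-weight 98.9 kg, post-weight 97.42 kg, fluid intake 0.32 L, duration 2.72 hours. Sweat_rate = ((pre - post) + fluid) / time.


Mass lost = 98.9 - 97.42 = 1.48 kg
Add fluid consumed: 1.48 + 0.32 = 1.8 L total sweat
Sweat rate = 1.8 / 2.72 = 0.662 L/h

0.662 L/h


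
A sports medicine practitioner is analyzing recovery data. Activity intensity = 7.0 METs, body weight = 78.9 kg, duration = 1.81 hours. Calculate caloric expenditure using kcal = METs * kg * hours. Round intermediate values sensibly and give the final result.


kcal = 7.0 * 78.9 * 1.81
= 552.3 * 1.81
= 999.66 kcal

999.66 kcal


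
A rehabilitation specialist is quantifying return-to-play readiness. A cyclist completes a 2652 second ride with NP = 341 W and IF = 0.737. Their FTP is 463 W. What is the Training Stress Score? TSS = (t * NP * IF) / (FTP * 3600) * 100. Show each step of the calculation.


t * NP * IF = 2652 * 341 * 0.737 = 666492.684
FTP * 3600 = 1666800
TSS = (666492.684 / 1666800) * 100 = 39.99

39.99 TSS


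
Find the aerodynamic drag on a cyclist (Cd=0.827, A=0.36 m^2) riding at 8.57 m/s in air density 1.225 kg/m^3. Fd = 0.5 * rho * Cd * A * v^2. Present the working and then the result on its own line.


Fd = 0.5 * 1.225 * 0.827 * 0.36 * 8.57^2
= 0.5 * 1.225 * 0.827 * 0.36 * 73.4449
= 13.393 N

13.393 N


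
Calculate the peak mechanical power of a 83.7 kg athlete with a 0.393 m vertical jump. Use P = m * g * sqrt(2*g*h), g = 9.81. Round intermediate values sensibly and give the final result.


First, sqrt(2gh) = sqrt(2 * 9.81 * 0.393)
= sqrt(7.71066) = 2.776808 m/s
Power = 83.7 * 9.81 * 2.776808 = 2280.03 W

2280.03 W


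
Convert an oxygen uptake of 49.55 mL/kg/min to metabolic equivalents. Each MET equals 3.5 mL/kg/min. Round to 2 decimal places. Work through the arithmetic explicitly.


One MET = 3.5 mL/kg/min
Number of METs = 49.55 / 3.5
= 14.16 METs

14.16 METs


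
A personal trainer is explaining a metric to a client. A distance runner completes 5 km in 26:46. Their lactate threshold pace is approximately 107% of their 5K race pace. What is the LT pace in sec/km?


Convert to seconds: 26 min 46 s = 1606 s
Pace per km = 1606 / 5 = 321.2 s/km
LT pace = 321.2 * 1.07 = 343.68 s/km

343.68 s/km


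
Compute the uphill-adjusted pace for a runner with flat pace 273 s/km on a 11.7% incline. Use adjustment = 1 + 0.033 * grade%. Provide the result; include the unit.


Adjustment factor = 1 + 0.033 * 11.7 = 1.3861
Grade-adjusted pace = 273 * 1.3861 = 378.41 s/km

378.41 s/km


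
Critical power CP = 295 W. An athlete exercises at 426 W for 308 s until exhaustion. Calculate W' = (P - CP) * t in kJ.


P - CP = 426 - 295 = 131 W
W' = 131 * 308 = 40348 J
= 40348 / 1000 = 40.348 kJ

40.348 kJ


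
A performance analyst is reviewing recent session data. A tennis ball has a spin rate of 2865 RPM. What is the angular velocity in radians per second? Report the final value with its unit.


Convert RPM to rad/s: multiply by 2*pi and divide by 60
omega = 2865 * 2 * pi / 60
= 300.022 rad/s

300.022 rad/s


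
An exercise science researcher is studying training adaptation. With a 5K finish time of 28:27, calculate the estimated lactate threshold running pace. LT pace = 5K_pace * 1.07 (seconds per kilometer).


Race duration = 1707 s for 5 km
Average pace = 1707 / 5 = 341.4 s/km
LT pace = 341.4 * 1.07
= 365.3 s/km

365.3 s/km


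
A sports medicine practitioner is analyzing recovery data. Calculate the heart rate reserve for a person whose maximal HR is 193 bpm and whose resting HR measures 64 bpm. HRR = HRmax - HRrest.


HRmax = 193 bpm
HRrest = 64 bpm
HRR = 193 - 64 = 129 bpm

129 bpm


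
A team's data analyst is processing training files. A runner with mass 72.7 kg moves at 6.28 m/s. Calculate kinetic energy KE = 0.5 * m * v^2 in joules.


v^2 = 6.28^2 = 39.4384
KE = 0.5 * 72.7 * 39.4384
= 1433.59 J

1433.59 J


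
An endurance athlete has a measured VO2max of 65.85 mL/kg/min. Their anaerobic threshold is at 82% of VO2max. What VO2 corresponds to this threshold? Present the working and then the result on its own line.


Anaerobic threshold VO2 = VO2max * 82%
= 65.85 * 0.82
= 54.0 mL/kg/min

54.0 mL/kg/min


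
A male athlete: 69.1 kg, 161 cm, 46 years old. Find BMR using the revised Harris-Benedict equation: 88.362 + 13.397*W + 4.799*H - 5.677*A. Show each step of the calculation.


Intercept = 88.362
Weight contribution = 13.397 * 69.1 = 925.7327
Height contribution = 4.799 * 161 = 772.639
Age contribution = 5.677 * 46 = 261.142
BMR = 88.362 + 925.7327 + 772.639 - 261.142
= 1525.59 kcal/day

1525.59 kcal/day


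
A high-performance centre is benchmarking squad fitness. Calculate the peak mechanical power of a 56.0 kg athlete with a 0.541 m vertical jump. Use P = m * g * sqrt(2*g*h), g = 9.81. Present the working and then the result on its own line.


First, sqrt(2gh) = sqrt(2 * 9.81 * 0.541)
= sqrt(10.61442) = 3.257978 m/s
Power = 56.0 * 9.81 * 3.257978 = 1789.8 W

1789.8 W


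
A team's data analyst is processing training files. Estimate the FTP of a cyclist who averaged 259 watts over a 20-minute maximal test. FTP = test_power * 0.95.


FTP = 259 * 0.95 = 246.05 W

246.05 W


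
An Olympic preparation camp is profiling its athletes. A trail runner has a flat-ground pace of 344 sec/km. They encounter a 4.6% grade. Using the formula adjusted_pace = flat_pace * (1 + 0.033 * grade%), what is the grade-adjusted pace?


Grade factor = 1 + 0.033 * 4.6 = 1.1518
Adjusted = 344 * 1.1518 = 396.22 sec/km

396.22 s/km


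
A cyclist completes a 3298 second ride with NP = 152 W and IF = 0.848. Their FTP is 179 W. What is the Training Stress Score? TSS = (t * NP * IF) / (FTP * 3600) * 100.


t * NP * IF = 3298 * 152 * 0.848 = 425099.008
FTP * 3600 = 644400
TSS = (425099.008 / 644400) * 100 = 65.97

65.97 TSS


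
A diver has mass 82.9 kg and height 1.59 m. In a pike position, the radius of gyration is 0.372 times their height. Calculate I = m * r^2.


r = 0.372 * 1.59 = 0.59148 m
I = m * r^2 = 82.9 * 0.349849 = 29.002 kg*m^2

29.002 kg*m^2


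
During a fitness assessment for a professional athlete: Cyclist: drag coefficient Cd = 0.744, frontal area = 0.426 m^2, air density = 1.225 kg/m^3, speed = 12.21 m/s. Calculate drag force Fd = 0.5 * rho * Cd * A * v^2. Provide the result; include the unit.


v^2 = 12.21^2 = 149.0841
Fd = 0.5 * 1.225 * 0.744 * 0.426 * 149.0841
= 28.941 N

28.941 N


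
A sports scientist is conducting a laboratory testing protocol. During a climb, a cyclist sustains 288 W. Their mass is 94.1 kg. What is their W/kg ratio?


Power-to-weight = 288 W / 94.1 kg
= 3.061 W/kg

3.061 W/kg


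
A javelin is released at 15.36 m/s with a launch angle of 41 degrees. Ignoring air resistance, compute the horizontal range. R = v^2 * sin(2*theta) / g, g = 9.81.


Launch speed squared = 235.9296
sin(2 * 41 deg) = 0.990268
Range = 235.9296 * 0.990268 / 9.81
= 23.816 m

23.816 m


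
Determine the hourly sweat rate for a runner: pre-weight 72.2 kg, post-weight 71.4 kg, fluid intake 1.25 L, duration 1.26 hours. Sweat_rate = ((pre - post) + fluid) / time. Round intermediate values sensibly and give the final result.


Mass lost = 72.2 - 71.4 = 0.8 kg
Add fluid consumed: 0.8 + 1.25 = 2.05 L total sweat
Sweat rate = 2.05 / 1.26 = 1.627 L/h

1.627 L/h


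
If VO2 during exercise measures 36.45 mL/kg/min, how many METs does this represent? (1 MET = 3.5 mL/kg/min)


METs = VO2 / 3.5 = 36.45 / 3.5 = 10.41

10.41 METs


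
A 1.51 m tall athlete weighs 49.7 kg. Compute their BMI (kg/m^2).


height^2 = 2.2801 m^2
BMI = 49.7 / 2.2801 = 21.8 kg/m^2

21.8 kg/m^2


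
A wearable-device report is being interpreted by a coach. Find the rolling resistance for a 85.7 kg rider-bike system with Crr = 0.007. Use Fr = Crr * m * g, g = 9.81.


m * g = 85.7 * 9.81 = 840.717 N
Fr = 0.007 * 840.717 = 5.885 N

5.885 N


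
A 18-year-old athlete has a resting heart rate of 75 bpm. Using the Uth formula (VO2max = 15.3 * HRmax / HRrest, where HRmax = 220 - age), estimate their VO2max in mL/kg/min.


HRmax = 220 - 18 = 202 bpm
Ratio = HRmax / HRrest = 202 / 75 = 2.6933
VO2max = 15.3 * 2.6933 = 41.21 mL/kg/min

41.21 mL/kg/min


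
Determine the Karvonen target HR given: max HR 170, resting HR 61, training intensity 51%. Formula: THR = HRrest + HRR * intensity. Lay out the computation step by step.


HRR = HRmax - HRrest = 170 - 61 = 109
THR = 61 + 109 * 0.51
= 116.59 bpm

116.59 bpm


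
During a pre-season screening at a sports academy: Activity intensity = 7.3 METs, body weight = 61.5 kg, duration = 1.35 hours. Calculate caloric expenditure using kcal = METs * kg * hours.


kcal = 7.3 * 61.5 * 1.35
= 448.95 * 1.35
= 606.08 kcal

606.08 kcal


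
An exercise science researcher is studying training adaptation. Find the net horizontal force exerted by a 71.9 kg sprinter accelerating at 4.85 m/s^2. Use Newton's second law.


Newton's second law: F = m * a
F = 71.9 * 4.85 = 348.72 N

348.72 N


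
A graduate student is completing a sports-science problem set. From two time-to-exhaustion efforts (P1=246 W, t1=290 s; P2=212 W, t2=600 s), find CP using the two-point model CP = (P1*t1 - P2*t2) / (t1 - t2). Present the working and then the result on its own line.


Work in trial 1 = 71340 J
Work in trial 2 = 127200 J
Delta work = -55860 J
Delta time = -310 s
CP = -55860 / -310 = 180.19 W

180.19 W


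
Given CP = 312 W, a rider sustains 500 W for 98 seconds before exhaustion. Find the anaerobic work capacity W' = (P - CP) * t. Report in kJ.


Excess power = 500 - 312 = 188 W
Work above CP = 188 * 98 = 18424 J
W' = 18.424 kJ

18.424 kJ


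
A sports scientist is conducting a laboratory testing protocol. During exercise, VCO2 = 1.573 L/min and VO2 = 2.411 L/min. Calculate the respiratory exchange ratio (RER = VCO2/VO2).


RER = VCO2 / VO2
= 1.573 / 2.411
= 0.6524

0.6524


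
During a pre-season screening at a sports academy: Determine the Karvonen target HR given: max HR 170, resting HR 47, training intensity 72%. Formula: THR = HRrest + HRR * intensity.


HRR = HRmax - HRrest = 170 - 47 = 123
THR = 47 + 123 * 0.72
= 135.56 bpm

135.56 bpm


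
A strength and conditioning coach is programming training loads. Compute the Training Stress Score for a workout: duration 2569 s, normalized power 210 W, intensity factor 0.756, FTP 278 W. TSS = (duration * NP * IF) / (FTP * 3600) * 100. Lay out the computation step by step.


Product = 2569 * 210 * 0.756 = 407854.44
Base = 278 * 3600 = 1000800
TSS = 407854.44 / 1000800 * 100 = 40.75

40.75 TSS


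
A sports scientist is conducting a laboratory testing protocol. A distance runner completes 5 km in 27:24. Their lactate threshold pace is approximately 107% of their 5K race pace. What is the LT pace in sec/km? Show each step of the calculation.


Convert to seconds: 27 min 24 s = 1644 s
Pace per km = 1644 / 5 = 328.8 s/km
LT pace = 328.8 * 1.07 = 351.82 s/km

351.82 s/km


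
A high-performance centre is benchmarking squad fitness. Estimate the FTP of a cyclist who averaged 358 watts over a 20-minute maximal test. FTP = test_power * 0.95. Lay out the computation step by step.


FTP = 358 * 0.95 = 340.1 W

340.1 W


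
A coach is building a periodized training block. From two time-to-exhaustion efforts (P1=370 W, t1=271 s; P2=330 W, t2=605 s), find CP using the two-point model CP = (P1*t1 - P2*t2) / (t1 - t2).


Work in trial 1 = 100270 J
Work in trial 2 = 199650 J
Delta work = -99380 J
Delta time = -334 s
CP = -99380 / -334 = 297.54 W

297.54 W


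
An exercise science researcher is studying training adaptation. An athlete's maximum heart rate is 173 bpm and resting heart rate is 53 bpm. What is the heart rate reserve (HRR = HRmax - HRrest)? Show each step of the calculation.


HRR = HRmax - HRrest
= 173 - 53
= 120 bpm

120 bpm


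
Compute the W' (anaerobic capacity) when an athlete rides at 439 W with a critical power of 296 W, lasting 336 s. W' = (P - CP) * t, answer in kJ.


Above-CP power = 143 W
Duration = 336 s
W' = 143 * 336 = 48048 J
Convert: 48048 / 1000 = 48.048 kJ

48.048 kJ


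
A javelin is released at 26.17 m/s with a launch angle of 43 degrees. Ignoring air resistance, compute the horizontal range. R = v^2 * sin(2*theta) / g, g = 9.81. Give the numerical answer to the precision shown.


Launch speed squared = 684.8689
sin(2 * 43 deg) = 0.997564
Range = 684.8689 * 0.997564 / 9.81
= 69.643 m

69.643 m


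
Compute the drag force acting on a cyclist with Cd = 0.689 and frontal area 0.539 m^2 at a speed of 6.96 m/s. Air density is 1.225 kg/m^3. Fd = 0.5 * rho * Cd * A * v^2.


Step 1: v^2 = 48.4416
Step 2: Fd = 0.5 * 1.225 * 0.689 * 0.539 * 48.4416
= 11.019 N

11.019 N


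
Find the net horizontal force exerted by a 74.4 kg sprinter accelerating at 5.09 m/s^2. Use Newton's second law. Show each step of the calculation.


Newton's second law: F = m * a
F = 74.4 * 5.09 = 378.7 N

378.7 N


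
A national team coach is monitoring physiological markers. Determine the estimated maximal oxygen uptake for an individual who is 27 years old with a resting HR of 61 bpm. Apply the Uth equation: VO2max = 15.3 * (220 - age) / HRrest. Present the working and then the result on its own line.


HRmax = 220 - 27 = 193
VO2max = 15.3 * (193 / 61)
= 15.3 * 3.1639
= 48.41 mL/kg/min

48.41 mL/kg/min


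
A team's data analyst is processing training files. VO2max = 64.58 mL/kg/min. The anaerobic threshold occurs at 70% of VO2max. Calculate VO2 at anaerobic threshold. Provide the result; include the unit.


AT fraction = 70 / 100 = 0.7
AT VO2 = 64.58 * 0.7
= 45.21 mL/kg/min

45.21 mL/kg/min


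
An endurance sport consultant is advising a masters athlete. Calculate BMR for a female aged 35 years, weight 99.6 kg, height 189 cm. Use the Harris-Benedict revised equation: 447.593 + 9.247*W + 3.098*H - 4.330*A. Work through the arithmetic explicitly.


Substituting values:
W term = 9.247 * 99.6 = 921.0012
H term = 3.098 * 189 = 585.522
A term = 4.330 * 35 = 151.55
BMR = 1802.57 kcal/day

1802.57 kcal/day


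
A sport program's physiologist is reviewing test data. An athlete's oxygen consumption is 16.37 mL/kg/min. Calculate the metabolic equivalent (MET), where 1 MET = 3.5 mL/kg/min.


MET = VO2 / 3.5
= 16.37 / 3.5
= 4.68 METs

4.68 METs


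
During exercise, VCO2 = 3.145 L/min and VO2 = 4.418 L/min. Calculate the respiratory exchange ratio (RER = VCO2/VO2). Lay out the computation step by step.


RER = VCO2 / VO2
= 3.145 / 4.418
= 0.7119

0.7119


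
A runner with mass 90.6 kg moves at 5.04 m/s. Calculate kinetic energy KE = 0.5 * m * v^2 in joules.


v^2 = 5.04^2 = 25.4016
KE = 0.5 * 90.6 * 25.4016
= 1150.69 J

1150.69 J


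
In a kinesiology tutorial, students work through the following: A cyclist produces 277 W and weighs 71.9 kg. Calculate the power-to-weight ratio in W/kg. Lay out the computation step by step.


P/W = power / mass
= 277 / 71.9
= 3.853 W/kg

3.853 W/kg


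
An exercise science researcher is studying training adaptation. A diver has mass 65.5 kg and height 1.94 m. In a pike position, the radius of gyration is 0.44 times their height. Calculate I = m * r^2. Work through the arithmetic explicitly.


r = 0.44 * 1.94 = 0.8536 m
I = m * r^2 = 65.5 * 0.728633 = 47.725 kg*m^2

47.725 kg*m^2


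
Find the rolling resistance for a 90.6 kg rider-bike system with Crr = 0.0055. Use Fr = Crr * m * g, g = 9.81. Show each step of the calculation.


m * g = 90.6 * 9.81 = 888.786 N
Fr = 0.0055 * 888.786 = 4.888 N

4.888 N


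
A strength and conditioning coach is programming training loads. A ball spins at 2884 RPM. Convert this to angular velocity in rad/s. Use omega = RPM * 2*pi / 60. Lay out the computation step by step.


omega = 2884 * 2 * pi / 60
= 2884 * 6.28318531 / 60
= 18120.706 / 60
= 302.012 rad/s

302.012 rad/s


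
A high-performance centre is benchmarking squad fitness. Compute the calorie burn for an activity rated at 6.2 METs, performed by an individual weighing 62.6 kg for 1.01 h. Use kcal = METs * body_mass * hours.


Product of METs and mass = 6.2 * 62.6 = 388.12
Total kcal = 388.12 * 1.01 = 392.0 kcal

392.0 kcal


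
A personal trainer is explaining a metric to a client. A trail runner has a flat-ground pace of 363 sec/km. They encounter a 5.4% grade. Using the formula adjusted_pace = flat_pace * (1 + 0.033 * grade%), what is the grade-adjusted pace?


Grade factor = 1 + 0.033 * 5.4 = 1.1782
Adjusted = 363 * 1.1782 = 427.69 sec/km

427.69 s/km


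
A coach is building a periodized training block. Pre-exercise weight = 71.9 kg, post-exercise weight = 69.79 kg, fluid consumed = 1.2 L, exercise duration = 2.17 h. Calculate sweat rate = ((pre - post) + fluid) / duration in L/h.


Weight loss = 71.9 - 69.79 = 2.11 kg (approx L)
Total sweat = 2.11 + 1.2 = 3.31 L
Sweat rate = 3.31 / 2.17 = 1.525 L/h

1.525 L/h


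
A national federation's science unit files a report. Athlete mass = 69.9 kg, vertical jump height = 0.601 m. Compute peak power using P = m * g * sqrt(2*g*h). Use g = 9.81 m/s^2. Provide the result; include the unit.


sqrt(2 * 9.81 * 0.601) = sqrt(11.79162) = 3.433893 m/s
P = 69.9 * 9.81 * 3.433893
= 2354.69 W

2354.69 W


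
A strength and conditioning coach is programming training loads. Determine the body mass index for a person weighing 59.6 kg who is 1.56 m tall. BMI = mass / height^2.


BMI = mass / height^2
= 59.6 / 1.56^2
= 59.6 / 2.4336
= 24.49 kg/m^2

24.49 kg/m^2


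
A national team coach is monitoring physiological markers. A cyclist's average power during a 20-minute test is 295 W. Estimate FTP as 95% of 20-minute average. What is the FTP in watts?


FTP = 20-min power * 0.95
= 295 * 0.95
= 280.25 W

280.25 W


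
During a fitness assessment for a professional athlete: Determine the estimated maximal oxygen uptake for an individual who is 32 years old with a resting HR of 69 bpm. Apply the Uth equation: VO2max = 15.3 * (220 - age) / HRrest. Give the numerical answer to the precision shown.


HRmax = 220 - 32 = 188
VO2max = 15.3 * (188 / 69)
= 15.3 * 2.7246
= 41.69 mL/kg/min

41.69 mL/kg/min


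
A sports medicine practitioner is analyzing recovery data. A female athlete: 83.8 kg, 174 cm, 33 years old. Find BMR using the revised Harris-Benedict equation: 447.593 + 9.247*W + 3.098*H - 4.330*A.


Intercept = 447.593
Weight contribution = 9.247 * 83.8 = 774.8986
Height contribution = 3.098 * 174 = 539.052
Age contribution = 4.33 * 33 = 142.89
BMR = 447.593 + 774.8986 + 539.052 - 142.89
= 1618.65 kcal/day

1618.65 kcal/day


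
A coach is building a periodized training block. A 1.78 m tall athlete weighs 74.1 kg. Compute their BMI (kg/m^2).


height^2 = 3.1684 m^2
BMI = 74.1 / 3.1684 = 23.39 kg/m^2

23.39 kg/m^2


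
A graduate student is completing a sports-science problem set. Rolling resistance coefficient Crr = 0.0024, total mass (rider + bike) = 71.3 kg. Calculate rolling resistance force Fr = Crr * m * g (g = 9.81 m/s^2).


Fr = Crr * m * g
= 0.0024 * 71.3 * 9.81
= 1.679 N

1.679 N


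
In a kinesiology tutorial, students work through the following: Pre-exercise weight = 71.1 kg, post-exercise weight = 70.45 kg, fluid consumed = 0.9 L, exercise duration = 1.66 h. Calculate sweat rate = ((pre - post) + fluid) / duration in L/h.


Weight loss = 71.1 - 70.45 = 0.65 kg (approx L)
Total sweat = 0.65 + 0.9 = 1.55 L
Sweat rate = 1.55 / 1.66 = 0.934 L/h

0.934 L/h


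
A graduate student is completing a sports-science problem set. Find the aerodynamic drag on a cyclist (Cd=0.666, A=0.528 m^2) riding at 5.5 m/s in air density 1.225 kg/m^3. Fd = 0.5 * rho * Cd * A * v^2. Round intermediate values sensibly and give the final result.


Fd = 0.5 * 1.225 * 0.666 * 0.528 * 5.5^2
= 0.5 * 1.225 * 0.666 * 0.528 * 30.25
= 6.515 N

6.515 N


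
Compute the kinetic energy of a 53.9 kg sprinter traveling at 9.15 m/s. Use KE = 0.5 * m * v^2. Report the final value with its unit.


Velocity squared = 83.7225
KE = 0.5 * 53.9 * 83.7225 = 2256.32 J

2256.32 J


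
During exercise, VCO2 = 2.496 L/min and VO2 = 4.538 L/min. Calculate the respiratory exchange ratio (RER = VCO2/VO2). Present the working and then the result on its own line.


RER = VCO2 / VO2
= 2.496 / 4.538
= 0.55

0.55


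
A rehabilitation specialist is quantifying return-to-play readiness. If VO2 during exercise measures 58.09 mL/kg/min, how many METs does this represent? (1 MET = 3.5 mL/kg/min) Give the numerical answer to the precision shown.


METs = VO2 / 3.5 = 58.09 / 3.5 = 16.6

16.6 METs


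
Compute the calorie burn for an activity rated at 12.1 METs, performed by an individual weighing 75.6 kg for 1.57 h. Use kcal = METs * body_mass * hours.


Product of METs and mass = 12.1 * 75.6 = 914.76
Total kcal = 914.76 * 1.57 = 1436.17 kcal

1436.17 kcal


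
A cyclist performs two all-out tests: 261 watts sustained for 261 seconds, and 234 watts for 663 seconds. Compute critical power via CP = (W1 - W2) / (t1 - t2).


W1 = P1 * t1 = 261 * 261 = 68121 J
W2 = P2 * t2 = 234 * 663 = 155142 J
CP = (68121 - 155142) / (261 - 663)
= 216.47 W

216.47 W


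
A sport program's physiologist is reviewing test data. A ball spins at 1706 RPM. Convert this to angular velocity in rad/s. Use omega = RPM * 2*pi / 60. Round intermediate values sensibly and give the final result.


omega = 1706 * 2 * pi / 60
= 1706 * 6.28318531 / 60
= 10719.114 / 60
= 178.652 rad/s

178.652 rad/s


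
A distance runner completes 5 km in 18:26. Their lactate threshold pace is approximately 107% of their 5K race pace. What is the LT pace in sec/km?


Convert to seconds: 18 min 26 s = 1106 s
Pace per km = 1106 / 5 = 221.2 s/km
LT pace = 221.2 * 1.07 = 236.68 s/km

236.68 s/km


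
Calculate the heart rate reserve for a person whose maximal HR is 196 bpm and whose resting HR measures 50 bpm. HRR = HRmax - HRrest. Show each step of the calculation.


HRmax = 196 bpm
HRrest = 50 bpm
HRR = 196 - 50 = 146 bpm

146 bpm


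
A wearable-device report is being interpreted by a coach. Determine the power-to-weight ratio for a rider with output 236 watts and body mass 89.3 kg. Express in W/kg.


P/W = 236 / 89.3 = 2.643 W/kg

2.643 W/kg


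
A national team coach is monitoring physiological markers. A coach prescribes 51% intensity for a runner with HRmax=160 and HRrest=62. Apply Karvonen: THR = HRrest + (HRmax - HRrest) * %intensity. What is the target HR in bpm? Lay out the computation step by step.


Heart rate reserve = 160 - 62 = 98
Intensity fraction = 51 / 100 = 0.51
THR = 62 + 98 * 0.51 = 111.98 bpm

111.98 bpm


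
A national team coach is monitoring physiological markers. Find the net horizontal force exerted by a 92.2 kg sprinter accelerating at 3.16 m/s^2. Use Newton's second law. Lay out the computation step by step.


Newton's second law: F = m * a
F = 92.2 * 3.16 = 291.35 N

291.35 N


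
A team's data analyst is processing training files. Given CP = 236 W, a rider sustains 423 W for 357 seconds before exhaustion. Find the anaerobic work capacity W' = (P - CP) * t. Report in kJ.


Excess power = 423 - 236 = 187 W
Work above CP = 187 * 357 = 66759 J
W' = 66.759 kJ

66.759 kJ


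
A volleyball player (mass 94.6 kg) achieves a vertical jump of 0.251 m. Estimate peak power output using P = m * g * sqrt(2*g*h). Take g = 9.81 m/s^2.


2 * g * h = 2 * 9.81 * 0.251 = 4.92462
sqrt(4.92462) = 2.219148 m/s
P = 94.6 * 9.81 * 2.219148 = 2059.43 W

2059.43 W
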